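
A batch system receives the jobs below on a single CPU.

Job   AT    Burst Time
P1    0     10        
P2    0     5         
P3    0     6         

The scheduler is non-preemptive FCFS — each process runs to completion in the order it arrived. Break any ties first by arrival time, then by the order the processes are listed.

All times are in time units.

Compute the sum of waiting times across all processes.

25

Schedule: | P1 0-10 | P2 10-15 | P3 15-21 |
Completion: P1=10  P2=15  P3=21
Turnaround (C−A): P1=10  P2=15  P3=21
Waiting = turnaround − burst: P1=0, P2=10, P3=15
Total waiting = 0 + 10 + 15 = 25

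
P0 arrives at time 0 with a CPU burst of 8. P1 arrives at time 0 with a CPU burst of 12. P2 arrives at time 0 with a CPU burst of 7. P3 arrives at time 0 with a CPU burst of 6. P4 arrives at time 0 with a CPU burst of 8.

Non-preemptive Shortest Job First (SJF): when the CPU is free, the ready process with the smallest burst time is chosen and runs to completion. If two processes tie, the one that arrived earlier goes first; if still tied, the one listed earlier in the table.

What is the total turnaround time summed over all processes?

Schedule: | P3 0-6 | P2 6-13 | P0 13-21 | P4 21-29 | P1 29-41 |
Completion: P0=21  P1=41  P2=13  P3=6  P4=29
Turnaround (C−A): P0=21  P1=41  P2=13  P3=6  P4=29
Turnaround = completion − arrival: P0=21, P1=41, P2=13, P3=6, P4=29
Total turnaround = 21 + 41 + 13 + 6 + 29 = 110

110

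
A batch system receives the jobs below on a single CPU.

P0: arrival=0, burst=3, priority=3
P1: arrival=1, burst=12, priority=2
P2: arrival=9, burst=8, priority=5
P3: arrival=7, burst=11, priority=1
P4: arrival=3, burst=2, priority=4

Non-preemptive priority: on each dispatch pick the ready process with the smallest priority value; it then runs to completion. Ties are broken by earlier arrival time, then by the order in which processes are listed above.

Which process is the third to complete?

P3

Schedule: | P0 0-3 | P1 3-15 | P3 15-26 | P4 26-28 | P2 28-36 |
Completion: P0=3  P1=15  P2=36  P3=26  P4=28
Finish order: P0 → P1 → P3 → P4 → P2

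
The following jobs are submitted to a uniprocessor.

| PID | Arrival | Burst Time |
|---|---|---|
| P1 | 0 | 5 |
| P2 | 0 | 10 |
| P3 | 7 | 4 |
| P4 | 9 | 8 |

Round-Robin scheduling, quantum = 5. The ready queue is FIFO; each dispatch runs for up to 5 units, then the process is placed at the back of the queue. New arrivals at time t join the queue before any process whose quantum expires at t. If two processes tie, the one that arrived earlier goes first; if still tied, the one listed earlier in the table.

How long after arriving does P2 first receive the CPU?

5

Gantt: | P1 0-5 | P2 5-10 | P3 10-14 | P4 14-19 | P2 19-24 | P4 24-27 |
Completion: P1=5  P2=24  P3=14  P4=27
Turnaround (C−A): P1=5  P2=24  P3=7  P4=18
Response(P2) = first start − arrival = 5 − 0 = 5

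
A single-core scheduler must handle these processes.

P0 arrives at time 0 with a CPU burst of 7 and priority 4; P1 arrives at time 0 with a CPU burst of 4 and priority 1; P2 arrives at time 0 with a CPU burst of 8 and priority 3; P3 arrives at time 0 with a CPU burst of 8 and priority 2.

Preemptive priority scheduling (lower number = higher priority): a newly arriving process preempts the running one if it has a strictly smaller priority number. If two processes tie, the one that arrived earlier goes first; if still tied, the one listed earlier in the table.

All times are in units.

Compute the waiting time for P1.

0

Schedule: | P1 0-4 | P3 4-12 | P2 12-20 | P0 20-27 |
Completion: P0=27  P1=4  P2=20  P3=12
Waiting(P1) = turnaround − burst = 4 − 4 = 0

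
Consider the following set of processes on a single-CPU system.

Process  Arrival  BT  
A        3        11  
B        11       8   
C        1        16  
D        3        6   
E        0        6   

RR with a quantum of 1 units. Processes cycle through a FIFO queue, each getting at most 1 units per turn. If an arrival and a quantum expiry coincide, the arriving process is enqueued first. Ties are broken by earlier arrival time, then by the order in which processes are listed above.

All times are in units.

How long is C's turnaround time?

46

Schedule: | E 0-1 | C 1-2 | E 2-3 | C 3-4 | A 4-5 | D 5-6 | E 6-7 | C 7-8 | A 8-9 | D 9-10 | E 10-11 | C 11-12 | A 12-13 | D 13-14 | B 14-15 | E 15-16 | C 16-17 | A 17-18 | D 18-19 | B 19-20 | E 20-21 | C 21-22 | A 22-23 | D 23-24 | B 24-25 | C 25-26 | A 26-27 | D 27-28 | B 28-29 | C 29-30 | A 30-31 | B 31-32 | C 32-33 | A 33-34 | B 34-35 | C 35-36 | A 36-37 | B 37-38 | C 38-39 | A 39-40 | B 40-41 | C 41-42 | A 42-43 | C 43-47 |
Completion: A=43  B=41  C=47  D=28  E=21
Turnaround (C−A): A=40  B=30  C=46  D=25  E=21
Turnaround(C) = completion − arrival = 47 − 1 = 46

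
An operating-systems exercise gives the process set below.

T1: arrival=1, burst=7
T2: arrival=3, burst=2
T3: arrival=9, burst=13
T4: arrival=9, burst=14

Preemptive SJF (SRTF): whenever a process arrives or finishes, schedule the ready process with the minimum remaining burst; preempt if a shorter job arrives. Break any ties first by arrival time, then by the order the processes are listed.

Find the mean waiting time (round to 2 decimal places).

Schedule: | idle 0-1 | T1 1-3 | T2 3-5 | T1 5-10 | T3 10-23 | T4 23-37 |
Completion: T1=10  T2=5  T3=23  T4=37
Turnaround (C−A): T1=9  T2=2  T3=14  T4=28
Waiting times: T1=2, T2=0, T3=1, T4=14
Average waiting = (2+0+1+14) / 4 = 17/4 = 4.25

4.25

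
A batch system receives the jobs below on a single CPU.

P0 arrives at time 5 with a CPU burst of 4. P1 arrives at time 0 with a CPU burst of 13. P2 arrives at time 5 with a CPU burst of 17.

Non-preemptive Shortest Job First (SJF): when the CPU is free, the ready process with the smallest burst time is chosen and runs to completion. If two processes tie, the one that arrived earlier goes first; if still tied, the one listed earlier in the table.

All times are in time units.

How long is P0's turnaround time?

12

Timeline: | P1 0-13 | P0 13-17 | P2 17-34 |
Completion: P0=17  P1=13  P2=34
Turnaround (C−A): P0=12  P1=13  P2=29
Turnaround(P0) = completion − arrival = 17 − 5 = 12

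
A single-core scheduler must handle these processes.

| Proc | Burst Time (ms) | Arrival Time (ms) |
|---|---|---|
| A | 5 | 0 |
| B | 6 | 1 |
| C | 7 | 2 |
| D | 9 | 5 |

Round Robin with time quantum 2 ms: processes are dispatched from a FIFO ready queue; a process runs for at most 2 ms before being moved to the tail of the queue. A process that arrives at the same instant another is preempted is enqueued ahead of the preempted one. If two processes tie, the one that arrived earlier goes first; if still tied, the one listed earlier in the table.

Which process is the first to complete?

Gantt: | A 0-2 | B 2-4 | C 4-6 | A 6-8 | B 8-10 | D 10-12 | C 12-14 | A 14-15 | B 15-17 | D 17-19 | C 19-21 | D 21-23 | C 23-24 | D 24-27 |
Completion: A=15  B=17  C=24  D=27
Turnaround (C−A): A=15  B=16  C=22  D=22
Finish order: A → B → C → D

A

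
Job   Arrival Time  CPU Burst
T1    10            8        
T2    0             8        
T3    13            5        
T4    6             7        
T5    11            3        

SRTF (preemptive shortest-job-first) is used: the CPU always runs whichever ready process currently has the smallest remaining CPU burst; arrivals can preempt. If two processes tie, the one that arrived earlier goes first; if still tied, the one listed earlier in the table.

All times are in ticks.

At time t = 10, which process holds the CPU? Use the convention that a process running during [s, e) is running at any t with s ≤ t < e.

Gantt: | T2 0-8 | T4 8-11 | T5 11-14 | T4 14-18 | T3 18-23 | T1 23-31 |
Completion: T1=31  T2=8  T3=23  T4=18  T5=14
Turnaround (C−A): T1=21  T2=8  T3=10  T4=12  T5=3

T4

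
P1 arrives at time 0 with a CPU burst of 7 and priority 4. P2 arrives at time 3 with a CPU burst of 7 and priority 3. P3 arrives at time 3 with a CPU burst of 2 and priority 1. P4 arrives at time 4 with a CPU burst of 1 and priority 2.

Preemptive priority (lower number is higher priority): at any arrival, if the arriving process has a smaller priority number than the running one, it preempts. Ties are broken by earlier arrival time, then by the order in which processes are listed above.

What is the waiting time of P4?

Timeline: | P1 0-3 | P3 3-5 | P4 5-6 | P2 6-13 | P1 13-17 |
Completion: P1=17  P2=13  P3=5  P4=6
Turnaround (C−A): P1=17  P2=10  P3=2  P4=2
Waiting(P4) = turnaround − burst = 2 − 1 = 1

1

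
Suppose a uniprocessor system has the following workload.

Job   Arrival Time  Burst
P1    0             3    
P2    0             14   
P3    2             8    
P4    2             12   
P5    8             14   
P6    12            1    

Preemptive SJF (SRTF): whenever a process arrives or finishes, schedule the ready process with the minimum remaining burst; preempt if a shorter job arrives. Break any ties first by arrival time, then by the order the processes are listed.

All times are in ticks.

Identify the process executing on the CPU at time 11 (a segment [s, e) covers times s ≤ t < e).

Gantt: | P1 0-3 | P3 3-11 | P4 11-12 | P6 12-13 | P4 13-24 | P2 24-38 | P5 38-52 |
Completion: P1=3  P2=38  P3=11  P4=24  P5=52  P6=13
Turnaround (C−A): P1=3  P2=38  P3=9  P4=22  P5=44  P6=1

P4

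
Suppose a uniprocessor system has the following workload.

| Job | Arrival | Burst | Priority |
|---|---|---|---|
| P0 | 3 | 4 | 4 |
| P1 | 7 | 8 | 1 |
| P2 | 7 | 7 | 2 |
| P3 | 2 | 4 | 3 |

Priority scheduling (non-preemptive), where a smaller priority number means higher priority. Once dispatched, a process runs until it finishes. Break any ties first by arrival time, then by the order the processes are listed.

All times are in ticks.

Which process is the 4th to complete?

Timeline: | idle 0-2 | P3 2-6 | P0 6-10 | P1 10-18 | P2 18-25 |
Completion: P0=10  P1=18  P2=25  P3=6
Turnaround (C−A): P0=7  P1=11  P2=18  P3=4
Finish order: P3 → P0 → P1 → P2

P2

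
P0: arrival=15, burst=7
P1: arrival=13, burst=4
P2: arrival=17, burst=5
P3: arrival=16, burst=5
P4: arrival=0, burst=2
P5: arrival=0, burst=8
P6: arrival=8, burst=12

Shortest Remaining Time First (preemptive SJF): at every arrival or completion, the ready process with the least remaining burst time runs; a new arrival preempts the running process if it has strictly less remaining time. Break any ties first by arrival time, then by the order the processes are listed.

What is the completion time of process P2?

Timeline: | P4 0-2 | P5 2-10 | P6 10-13 | P1 13-17 | P3 17-22 | P2 22-27 | P0 27-34 | P6 34-43 |
Completion: P0=34  P1=17  P2=27  P3=22  P4=2  P5=10  P6=43
Turnaround (C−A): P0=19  P1=4  P2=10  P3=6  P4=2  P5=10  P6=35

27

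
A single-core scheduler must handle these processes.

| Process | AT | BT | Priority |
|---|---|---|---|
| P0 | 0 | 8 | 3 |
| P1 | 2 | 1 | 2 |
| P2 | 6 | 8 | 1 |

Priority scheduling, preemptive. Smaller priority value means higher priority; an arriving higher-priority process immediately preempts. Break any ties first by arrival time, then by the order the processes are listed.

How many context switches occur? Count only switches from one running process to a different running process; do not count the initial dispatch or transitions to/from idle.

Timeline: | P0 0-2 | P1 2-3 | P0 3-6 | P2 6-14 | P0 14-17 |
Completion: P0=17  P1=3  P2=14
Turnaround (C−A): P0=17  P1=1  P2=8

4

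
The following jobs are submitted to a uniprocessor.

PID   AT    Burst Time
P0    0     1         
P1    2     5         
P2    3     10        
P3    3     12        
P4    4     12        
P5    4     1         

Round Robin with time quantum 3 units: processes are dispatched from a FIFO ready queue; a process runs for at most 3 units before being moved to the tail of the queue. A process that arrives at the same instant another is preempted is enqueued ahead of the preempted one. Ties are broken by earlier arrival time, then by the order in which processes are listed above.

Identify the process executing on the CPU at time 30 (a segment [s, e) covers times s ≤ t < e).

P3

Gantt: | P0 0-1 | idle 1-2 | P1 2-5 | P2 5-8 | P3 8-11 | P4 11-14 | P5 14-15 | P1 15-17 | P2 17-20 | P3 20-23 | P4 23-26 | P2 26-29 | P3 29-32 | P4 32-35 | P2 35-36 | P3 36-39 | P4 39-42 |
Completion: P0=1  P1=17  P2=36  P3=39  P4=42  P5=15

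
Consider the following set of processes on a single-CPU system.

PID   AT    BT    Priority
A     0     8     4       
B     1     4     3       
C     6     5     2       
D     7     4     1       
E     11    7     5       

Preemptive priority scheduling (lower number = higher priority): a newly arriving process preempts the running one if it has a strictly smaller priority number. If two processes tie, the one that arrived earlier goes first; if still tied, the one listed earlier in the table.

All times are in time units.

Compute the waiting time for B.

0

Schedule: | A 0-1 | B 1-5 | A 5-6 | C 6-7 | D 7-11 | C 11-15 | A 15-21 | E 21-28 |
Completion: A=21  B=5  C=15  D=11  E=28
Turnaround (C−A): A=21  B=4  C=9  D=4  E=17
Waiting(B) = turnaround − burst = 4 − 4 = 0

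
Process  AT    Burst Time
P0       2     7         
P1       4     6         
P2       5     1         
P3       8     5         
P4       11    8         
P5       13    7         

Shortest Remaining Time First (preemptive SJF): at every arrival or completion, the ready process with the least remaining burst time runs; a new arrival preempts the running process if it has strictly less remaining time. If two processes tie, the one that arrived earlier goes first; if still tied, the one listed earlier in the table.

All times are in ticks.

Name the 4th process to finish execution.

P1

Gantt: | idle 0-2 | P0 2-5 | P2 5-6 | P0 6-10 | P3 10-15 | P1 15-21 | P5 21-28 | P4 28-36 |
Completion: P0=10  P1=21  P2=6  P3=15  P4=36  P5=28
Turnaround (C−A): P0=8  P1=17  P2=1  P3=7  P4=25  P5=15
Finish order: P2 → P0 → P3 → P1 → P5 → P4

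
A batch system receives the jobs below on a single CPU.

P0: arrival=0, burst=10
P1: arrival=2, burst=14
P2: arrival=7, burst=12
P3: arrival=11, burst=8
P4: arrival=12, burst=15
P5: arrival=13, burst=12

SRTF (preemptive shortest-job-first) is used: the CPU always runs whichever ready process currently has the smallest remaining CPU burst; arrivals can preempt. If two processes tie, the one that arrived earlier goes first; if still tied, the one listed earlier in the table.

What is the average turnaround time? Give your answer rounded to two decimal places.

Gantt: | P0 0-10 | P2 10-11 | P3 11-19 | P2 19-30 | P5 30-42 | P1 42-56 | P4 56-71 |
Completion: P0=10  P1=56  P2=30  P3=19  P4=71  P5=42
Turnaround (C−A): P0=10  P1=54  P2=23  P3=8  P4=59  P5=29
Turnaround times: P0=10, P1=54, P2=23, P3=8, P4=59, P5=29
Average turnaround = (10+54+23+8+59+29) / 6 = 183/6 = 30.50

30.50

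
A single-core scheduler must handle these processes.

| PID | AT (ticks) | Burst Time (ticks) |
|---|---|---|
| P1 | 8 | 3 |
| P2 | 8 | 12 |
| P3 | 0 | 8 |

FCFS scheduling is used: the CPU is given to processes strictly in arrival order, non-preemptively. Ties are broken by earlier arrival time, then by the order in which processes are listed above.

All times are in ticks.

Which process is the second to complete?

P1

Schedule: | P3 0-8 | P1 8-11 | P2 11-23 |
Completion: P1=11  P2=23  P3=8
Turnaround (C−A): P1=3  P2=15  P3=8
Finish order: P3 → P1 → P2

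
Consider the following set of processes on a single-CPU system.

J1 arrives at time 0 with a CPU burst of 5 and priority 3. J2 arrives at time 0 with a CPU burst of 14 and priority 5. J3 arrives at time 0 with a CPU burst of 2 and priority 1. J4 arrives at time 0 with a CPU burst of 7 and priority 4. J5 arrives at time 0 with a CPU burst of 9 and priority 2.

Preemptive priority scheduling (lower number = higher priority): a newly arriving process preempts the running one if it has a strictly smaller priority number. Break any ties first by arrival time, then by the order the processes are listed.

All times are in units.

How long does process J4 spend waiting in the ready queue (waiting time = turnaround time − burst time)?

Schedule: | J3 0-2 | J5 2-11 | J1 11-16 | J4 16-23 | J2 23-37 |
Completion: J1=16  J2=37  J3=2  J4=23  J5=11
Turnaround (C−A): J1=16  J2=37  J3=2  J4=23  J5=11
Waiting(J4) = turnaround − burst = 23 − 7 = 16

16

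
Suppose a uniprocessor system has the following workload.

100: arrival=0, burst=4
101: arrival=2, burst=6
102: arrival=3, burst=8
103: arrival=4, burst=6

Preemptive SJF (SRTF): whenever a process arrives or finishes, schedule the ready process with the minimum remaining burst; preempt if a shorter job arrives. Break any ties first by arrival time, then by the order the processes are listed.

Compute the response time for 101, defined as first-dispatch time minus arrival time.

Schedule: | 100 0-4 | 101 4-10 | 103 10-16 | 102 16-24 |
Completion: 100=4  101=10  102=24  103=16
Turnaround (C−A): 100=4  101=8  102=21  103=12
Response(101) = first start − arrival = 4 − 2 = 2

2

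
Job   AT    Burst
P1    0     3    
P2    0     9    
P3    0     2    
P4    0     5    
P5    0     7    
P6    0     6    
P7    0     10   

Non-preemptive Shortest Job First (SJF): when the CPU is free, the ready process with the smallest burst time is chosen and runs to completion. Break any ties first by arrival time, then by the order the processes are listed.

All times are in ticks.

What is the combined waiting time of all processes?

Timeline: | P3 0-2 | P1 2-5 | P4 5-10 | P6 10-16 | P5 16-23 | P2 23-32 | P7 32-42 |
Completion: P1=5  P2=32  P3=2  P4=10  P5=23  P6=16  P7=42
Turnaround (C−A): P1=5  P2=32  P3=2  P4=10  P5=23  P6=16  P7=42
Waiting = turnaround − burst: P1=2, P2=23, P3=0, P4=5, P5=16, P6=10, P7=32
Total waiting = 2 + 23 + 0 + 5 + 16 + 10 + 32 = 88

88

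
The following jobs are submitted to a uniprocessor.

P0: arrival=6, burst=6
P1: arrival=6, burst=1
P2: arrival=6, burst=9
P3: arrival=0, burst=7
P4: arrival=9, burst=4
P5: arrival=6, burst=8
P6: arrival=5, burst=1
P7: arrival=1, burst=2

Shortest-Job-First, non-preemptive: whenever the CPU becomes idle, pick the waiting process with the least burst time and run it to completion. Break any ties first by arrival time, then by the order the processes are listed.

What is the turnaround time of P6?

3

Schedule: | P3 0-7 | P6 7-8 | P1 8-9 | P7 9-11 | P4 11-15 | P0 15-21 | P5 21-29 | P2 29-38 |
Completion: P0=21  P1=9  P2=38  P3=7  P4=15  P5=29  P6=8  P7=11
Turnaround (C−A): P0=15  P1=3  P2=32  P3=7  P4=6  P5=23  P6=3  P7=10
Turnaround(P6) = completion − arrival = 8 − 5 = 3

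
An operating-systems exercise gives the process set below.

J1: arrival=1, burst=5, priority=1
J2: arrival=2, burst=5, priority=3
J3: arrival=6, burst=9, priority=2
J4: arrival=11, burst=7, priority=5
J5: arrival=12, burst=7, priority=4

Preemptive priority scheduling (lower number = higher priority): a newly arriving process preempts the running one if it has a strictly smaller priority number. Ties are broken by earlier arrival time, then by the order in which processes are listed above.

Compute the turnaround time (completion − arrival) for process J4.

Schedule: | idle 0-1 | J1 1-6 | J3 6-15 | J2 15-20 | J5 20-27 | J4 27-34 |
Completion: J1=6  J2=20  J3=15  J4=34  J5=27
Turnaround(J4) = completion − arrival = 34 − 11 = 23

23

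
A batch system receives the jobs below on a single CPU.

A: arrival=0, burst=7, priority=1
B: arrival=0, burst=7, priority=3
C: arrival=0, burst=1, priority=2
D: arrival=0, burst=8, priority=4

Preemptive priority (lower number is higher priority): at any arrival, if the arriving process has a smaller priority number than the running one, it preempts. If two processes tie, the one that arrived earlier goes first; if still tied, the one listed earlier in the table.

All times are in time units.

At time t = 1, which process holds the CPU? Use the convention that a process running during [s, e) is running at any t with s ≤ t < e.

A

Schedule: | A 0-7 | C 7-8 | B 8-15 | D 15-23 |
Completion: A=7  B=15  C=8  D=23
Turnaround (C−A): A=7  B=15  C=8  D=23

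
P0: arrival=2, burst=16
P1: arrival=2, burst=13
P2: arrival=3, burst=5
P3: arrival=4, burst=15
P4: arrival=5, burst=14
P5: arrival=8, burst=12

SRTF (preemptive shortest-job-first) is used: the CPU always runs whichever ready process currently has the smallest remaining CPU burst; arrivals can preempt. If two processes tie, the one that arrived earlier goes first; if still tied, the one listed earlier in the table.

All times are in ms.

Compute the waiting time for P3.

42

Gantt: | idle 0-2 | P1 2-3 | P2 3-8 | P1 8-20 | P5 20-32 | P4 32-46 | P3 46-61 | P0 61-77 |
Completion: P0=77  P1=20  P2=8  P3=61  P4=46  P5=32
Turnaround (C−A): P0=75  P1=18  P2=5  P3=57  P4=41  P5=24
Waiting(P3) = turnaround − burst = 57 − 15 = 42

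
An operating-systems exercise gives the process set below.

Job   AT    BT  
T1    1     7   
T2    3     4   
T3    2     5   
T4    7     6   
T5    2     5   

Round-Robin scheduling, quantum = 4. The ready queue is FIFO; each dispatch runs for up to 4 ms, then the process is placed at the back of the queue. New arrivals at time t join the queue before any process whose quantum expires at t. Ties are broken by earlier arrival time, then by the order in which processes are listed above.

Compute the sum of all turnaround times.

Gantt: | idle 0-1 | T1 1-5 | T3 5-9 | T5 9-13 | T2 13-17 | T1 17-20 | T4 20-24 | T3 24-25 | T5 25-26 | T4 26-28 |
Completion: T1=20  T2=17  T3=25  T4=28  T5=26
Turnaround (C−A): T1=19  T2=14  T3=23  T4=21  T5=24
Turnaround = completion − arrival: T1=19, T2=14, T3=23, T4=21, T5=24
Total turnaround = 19 + 14 + 23 + 21 + 24 = 101

101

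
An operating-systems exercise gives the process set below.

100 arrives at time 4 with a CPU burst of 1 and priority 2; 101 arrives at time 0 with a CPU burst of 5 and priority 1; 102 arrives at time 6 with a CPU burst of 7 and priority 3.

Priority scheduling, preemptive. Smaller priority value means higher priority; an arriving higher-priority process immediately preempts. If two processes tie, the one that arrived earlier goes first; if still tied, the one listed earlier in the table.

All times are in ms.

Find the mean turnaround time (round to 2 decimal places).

Schedule: | 101 0-5 | 100 5-6 | 102 6-13 |
Completion: 100=6  101=5  102=13
Turnaround (C−A): 100=2  101=5  102=7
Turnaround times: 100=2, 101=5, 102=7
Average turnaround = (2+5+7) / 3 = 14/3 = 4.67

4.67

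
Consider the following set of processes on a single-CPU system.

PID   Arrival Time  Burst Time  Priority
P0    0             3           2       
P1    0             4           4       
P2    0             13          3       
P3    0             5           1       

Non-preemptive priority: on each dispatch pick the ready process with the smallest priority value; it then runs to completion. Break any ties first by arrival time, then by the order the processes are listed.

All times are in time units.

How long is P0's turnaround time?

8

Gantt: | P3 0-5 | P0 5-8 | P2 8-21 | P1 21-25 |
Completion: P0=8  P1=25  P2=21  P3=5
Turnaround (C−A): P0=8  P1=25  P2=21  P3=5
Turnaround(P0) = completion − arrival = 8 − 0 = 8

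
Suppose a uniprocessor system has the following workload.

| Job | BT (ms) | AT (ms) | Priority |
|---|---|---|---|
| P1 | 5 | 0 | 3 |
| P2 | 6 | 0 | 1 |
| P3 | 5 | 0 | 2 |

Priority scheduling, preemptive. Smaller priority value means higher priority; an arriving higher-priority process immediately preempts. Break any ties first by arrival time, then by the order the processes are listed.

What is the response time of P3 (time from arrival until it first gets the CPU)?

6

Gantt: | P2 0-6 | P3 6-11 | P1 11-16 |
Completion: P1=16  P2=6  P3=11
Turnaround (C−A): P1=16  P2=6  P3=11
Response(P3) = first start − arrival = 6 − 0 = 6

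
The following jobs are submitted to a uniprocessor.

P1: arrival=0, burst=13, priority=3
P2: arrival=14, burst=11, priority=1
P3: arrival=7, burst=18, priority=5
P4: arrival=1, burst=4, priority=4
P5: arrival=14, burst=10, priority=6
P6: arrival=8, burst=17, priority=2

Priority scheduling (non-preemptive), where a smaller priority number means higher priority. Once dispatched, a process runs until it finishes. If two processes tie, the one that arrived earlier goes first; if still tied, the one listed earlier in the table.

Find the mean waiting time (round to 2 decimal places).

Gantt: | P1 0-13 | P6 13-30 | P2 30-41 | P4 41-45 | P3 45-63 | P5 63-73 |
Completion: P1=13  P2=41  P3=63  P4=45  P5=73  P6=30
Waiting times: P1=0, P2=16, P3=38, P4=40, P5=49, P6=5
Average waiting = (0+16+38+40+49+5) / 6 = 148/6 = 24.67

24.67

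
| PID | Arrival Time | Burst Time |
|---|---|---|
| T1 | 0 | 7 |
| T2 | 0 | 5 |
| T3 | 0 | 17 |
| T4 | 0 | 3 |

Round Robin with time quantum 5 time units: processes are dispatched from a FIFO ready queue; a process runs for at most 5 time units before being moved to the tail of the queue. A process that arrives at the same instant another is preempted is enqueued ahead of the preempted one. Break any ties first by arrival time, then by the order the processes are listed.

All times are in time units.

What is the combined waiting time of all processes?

Timeline: | T1 0-5 | T2 5-10 | T3 10-15 | T4 15-18 | T1 18-20 | T3 20-32 |
Completion: T1=20  T2=10  T3=32  T4=18
Turnaround (C−A): T1=20  T2=10  T3=32  T4=18
Waiting = turnaround − burst: T1=13, T2=5, T3=15, T4=15
Total waiting = 13 + 5 + 15 + 15 = 48

48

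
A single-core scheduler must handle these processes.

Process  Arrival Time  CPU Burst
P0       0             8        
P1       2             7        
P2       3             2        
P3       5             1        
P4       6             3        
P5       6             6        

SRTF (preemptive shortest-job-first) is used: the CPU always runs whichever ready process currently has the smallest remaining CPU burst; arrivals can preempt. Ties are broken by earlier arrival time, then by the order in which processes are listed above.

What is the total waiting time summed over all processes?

32

Schedule: | P0 0-3 | P2 3-5 | P3 5-6 | P4 6-9 | P0 9-14 | P5 14-20 | P1 20-27 |
Completion: P0=14  P1=27  P2=5  P3=6  P4=9  P5=20
Turnaround (C−A): P0=14  P1=25  P2=2  P3=1  P4=3  P5=14
Waiting = turnaround − burst: P0=6, P1=18, P2=0, P3=0, P4=0, P5=8
Total waiting = 6 + 18 + 0 + 0 + 0 + 8 = 32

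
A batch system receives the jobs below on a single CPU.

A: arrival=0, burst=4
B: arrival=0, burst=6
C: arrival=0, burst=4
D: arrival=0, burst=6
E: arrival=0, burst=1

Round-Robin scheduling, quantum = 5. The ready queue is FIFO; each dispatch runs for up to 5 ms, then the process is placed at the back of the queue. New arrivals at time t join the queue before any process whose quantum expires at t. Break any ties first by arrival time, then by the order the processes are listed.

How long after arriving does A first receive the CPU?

0

Gantt: | A 0-4 | B 4-9 | C 9-13 | D 13-18 | E 18-19 | B 19-20 | D 20-21 |
Completion: A=4  B=20  C=13  D=21  E=19
Response(A) = first start − arrival = 0 − 0 = 0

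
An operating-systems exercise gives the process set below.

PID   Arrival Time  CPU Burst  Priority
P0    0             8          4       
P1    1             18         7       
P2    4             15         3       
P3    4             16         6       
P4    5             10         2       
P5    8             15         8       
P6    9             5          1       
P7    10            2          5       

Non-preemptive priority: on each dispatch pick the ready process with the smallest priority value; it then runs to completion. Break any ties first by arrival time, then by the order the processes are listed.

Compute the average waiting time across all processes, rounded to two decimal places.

27.00

Schedule: | P0 0-8 | P4 8-18 | P6 18-23 | P2 23-38 | P7 38-40 | P3 40-56 | P1 56-74 | P5 74-89 |
Completion: P0=8  P1=74  P2=38  P3=56  P4=18  P5=89  P6=23  P7=40
Waiting times: P0=0, P1=55, P2=19, P3=36, P4=3, P5=66, P6=9, P7=28
Average waiting = (0+55+19+36+3+66+9+28) / 8 = 216/8 = 27.00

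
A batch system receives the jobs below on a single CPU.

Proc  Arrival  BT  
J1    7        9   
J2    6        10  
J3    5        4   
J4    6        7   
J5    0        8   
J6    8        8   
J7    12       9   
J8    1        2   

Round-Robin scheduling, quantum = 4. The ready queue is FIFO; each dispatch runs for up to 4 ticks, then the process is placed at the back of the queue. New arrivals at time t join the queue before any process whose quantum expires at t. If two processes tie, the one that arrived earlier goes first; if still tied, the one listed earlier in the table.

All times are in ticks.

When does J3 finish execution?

14

Timeline: | J5 0-4 | J8 4-6 | J5 6-10 | J3 10-14 | J2 14-18 | J4 18-22 | J1 22-26 | J6 26-30 | J7 30-34 | J2 34-38 | J4 38-41 | J1 41-45 | J6 45-49 | J7 49-53 | J2 53-55 | J1 55-56 | J7 56-57 |
Completion: J1=56  J2=55  J3=14  J4=41  J5=10  J6=49  J7=57  J8=6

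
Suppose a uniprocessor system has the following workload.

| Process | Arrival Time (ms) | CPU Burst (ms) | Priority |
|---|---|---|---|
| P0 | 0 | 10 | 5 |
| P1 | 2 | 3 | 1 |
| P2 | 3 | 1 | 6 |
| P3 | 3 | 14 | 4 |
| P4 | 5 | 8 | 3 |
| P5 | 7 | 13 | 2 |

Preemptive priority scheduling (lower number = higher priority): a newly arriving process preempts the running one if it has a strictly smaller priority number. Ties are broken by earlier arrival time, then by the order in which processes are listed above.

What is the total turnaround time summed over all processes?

Schedule: | P0 0-2 | P1 2-5 | P4 5-7 | P5 7-20 | P4 20-26 | P3 26-40 | P0 40-48 | P2 48-49 |
Completion: P0=48  P1=5  P2=49  P3=40  P4=26  P5=20
Turnaround (C−A): P0=48  P1=3  P2=46  P3=37  P4=21  P5=13
Turnaround = completion − arrival: P0=48, P1=3, P2=46, P3=37, P4=21, P5=13
Total turnaround = 48 + 3 + 46 + 37 + 21 + 13 = 168

168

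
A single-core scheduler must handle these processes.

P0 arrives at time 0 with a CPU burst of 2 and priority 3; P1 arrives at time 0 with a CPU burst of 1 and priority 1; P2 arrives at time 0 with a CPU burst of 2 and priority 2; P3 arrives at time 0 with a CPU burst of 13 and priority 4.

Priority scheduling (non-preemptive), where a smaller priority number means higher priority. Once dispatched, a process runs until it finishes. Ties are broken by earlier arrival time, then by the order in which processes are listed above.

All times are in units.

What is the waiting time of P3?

5

Gantt: | P1 0-1 | P2 1-3 | P0 3-5 | P3 5-18 |
Completion: P0=5  P1=1  P2=3  P3=18
Waiting(P3) = turnaround − burst = 18 − 13 = 5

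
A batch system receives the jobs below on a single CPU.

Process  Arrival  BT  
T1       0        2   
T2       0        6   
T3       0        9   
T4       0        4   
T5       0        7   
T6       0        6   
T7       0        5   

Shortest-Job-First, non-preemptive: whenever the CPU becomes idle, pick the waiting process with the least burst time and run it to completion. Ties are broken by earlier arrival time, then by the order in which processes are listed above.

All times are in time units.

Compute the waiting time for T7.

Gantt: | T1 0-2 | T4 2-6 | T7 6-11 | T2 11-17 | T6 17-23 | T5 23-30 | T3 30-39 |
Completion: T1=2  T2=17  T3=39  T4=6  T5=30  T6=23  T7=11
Waiting(T7) = turnaround − burst = 11 − 5 = 6

6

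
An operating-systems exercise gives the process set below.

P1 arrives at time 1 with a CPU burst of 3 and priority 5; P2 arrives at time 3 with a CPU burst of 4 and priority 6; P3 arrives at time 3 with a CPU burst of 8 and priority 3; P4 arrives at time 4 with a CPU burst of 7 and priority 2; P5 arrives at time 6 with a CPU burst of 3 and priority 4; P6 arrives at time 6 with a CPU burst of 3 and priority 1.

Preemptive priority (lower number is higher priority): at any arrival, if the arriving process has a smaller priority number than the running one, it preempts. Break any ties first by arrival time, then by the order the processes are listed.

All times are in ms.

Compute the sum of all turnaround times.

Schedule: | idle 0-1 | P1 1-3 | P3 3-4 | P4 4-6 | P6 6-9 | P4 9-14 | P3 14-21 | P5 21-24 | P1 24-25 | P2 25-29 |
Completion: P1=25  P2=29  P3=21  P4=14  P5=24  P6=9
Turnaround = completion − arrival: P1=24, P2=26, P3=18, P4=10, P5=18, P6=3
Total turnaround = 24 + 26 + 18 + 10 + 18 + 3 = 99

99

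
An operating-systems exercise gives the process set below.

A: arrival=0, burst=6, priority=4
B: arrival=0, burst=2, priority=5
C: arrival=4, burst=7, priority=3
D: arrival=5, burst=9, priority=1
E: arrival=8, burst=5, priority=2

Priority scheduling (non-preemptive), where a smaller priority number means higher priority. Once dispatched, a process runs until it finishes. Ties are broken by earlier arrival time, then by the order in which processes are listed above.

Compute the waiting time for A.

Gantt: | A 0-6 | D 6-15 | E 15-20 | C 20-27 | B 27-29 |
Completion: A=6  B=29  C=27  D=15  E=20
Waiting(A) = turnaround − burst = 6 − 6 = 0

0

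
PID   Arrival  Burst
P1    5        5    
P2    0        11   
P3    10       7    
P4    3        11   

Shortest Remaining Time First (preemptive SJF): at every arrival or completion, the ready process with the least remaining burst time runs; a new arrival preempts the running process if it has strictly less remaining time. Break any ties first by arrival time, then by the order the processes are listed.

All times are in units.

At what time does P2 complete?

16

Gantt: | P2 0-5 | P1 5-10 | P2 10-16 | P3 16-23 | P4 23-34 |
Completion: P1=10  P2=16  P3=23  P4=34
Turnaround (C−A): P1=5  P2=16  P3=13  P4=31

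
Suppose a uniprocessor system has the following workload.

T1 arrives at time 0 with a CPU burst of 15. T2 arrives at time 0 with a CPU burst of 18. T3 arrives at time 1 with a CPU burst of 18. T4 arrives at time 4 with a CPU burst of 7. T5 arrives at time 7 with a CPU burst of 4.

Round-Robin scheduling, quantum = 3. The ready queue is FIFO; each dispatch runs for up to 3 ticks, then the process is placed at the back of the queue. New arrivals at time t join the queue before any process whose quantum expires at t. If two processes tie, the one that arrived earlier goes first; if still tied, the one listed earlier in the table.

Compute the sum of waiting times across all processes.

172

Timeline: | T1 0-3 | T2 3-6 | T3 6-9 | T1 9-12 | T4 12-15 | T2 15-18 | T5 18-21 | T3 21-24 | T1 24-27 | T4 27-30 | T2 30-33 | T5 33-34 | T3 34-37 | T1 37-40 | T4 40-41 | T2 41-44 | T3 44-47 | T1 47-50 | T2 50-53 | T3 53-56 | T2 56-59 | T3 59-62 |
Completion: T1=50  T2=59  T3=62  T4=41  T5=34
Waiting = turnaround − burst: T1=35, T2=41, T3=43, T4=30, T5=23
Total waiting = 35 + 41 + 43 + 30 + 23 = 172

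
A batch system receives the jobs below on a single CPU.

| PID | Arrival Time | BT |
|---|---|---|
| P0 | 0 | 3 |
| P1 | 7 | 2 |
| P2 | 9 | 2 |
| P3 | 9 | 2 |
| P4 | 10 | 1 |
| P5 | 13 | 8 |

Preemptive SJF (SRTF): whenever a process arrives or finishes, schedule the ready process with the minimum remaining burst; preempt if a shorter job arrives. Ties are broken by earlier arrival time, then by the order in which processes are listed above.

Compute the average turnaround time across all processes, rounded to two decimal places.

3.83

Gantt: | P0 0-3 | idle 3-7 | P1 7-9 | P2 9-11 | P4 11-12 | P3 12-14 | P5 14-22 |
Completion: P0=3  P1=9  P2=11  P3=14  P4=12  P5=22
Turnaround (C−A): P0=3  P1=2  P2=2  P3=5  P4=2  P5=9
Turnaround times: P0=3, P1=2, P2=2, P3=5, P4=2, P5=9
Average turnaround = (3+2+2+5+2+9) / 6 = 23/6 = 3.83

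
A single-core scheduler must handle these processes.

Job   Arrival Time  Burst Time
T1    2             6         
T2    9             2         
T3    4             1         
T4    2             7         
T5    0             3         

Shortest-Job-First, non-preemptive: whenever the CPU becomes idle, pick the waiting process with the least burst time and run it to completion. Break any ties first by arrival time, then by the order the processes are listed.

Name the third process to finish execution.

T3

Schedule: | T5 0-3 | T1 3-9 | T3 9-10 | T2 10-12 | T4 12-19 |
Completion: T1=9  T2=12  T3=10  T4=19  T5=3
Turnaround (C−A): T1=7  T2=3  T3=6  T4=17  T5=3
Finish order: T5 → T1 → T3 → T2 → T4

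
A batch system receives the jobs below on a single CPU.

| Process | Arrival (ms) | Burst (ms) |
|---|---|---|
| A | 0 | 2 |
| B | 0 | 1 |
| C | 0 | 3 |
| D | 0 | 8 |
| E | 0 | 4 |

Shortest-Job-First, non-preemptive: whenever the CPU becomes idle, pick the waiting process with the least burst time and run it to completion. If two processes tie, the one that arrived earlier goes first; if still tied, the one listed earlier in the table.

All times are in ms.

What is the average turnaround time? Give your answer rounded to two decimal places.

Timeline: | B 0-1 | A 1-3 | C 3-6 | E 6-10 | D 10-18 |
Completion: A=3  B=1  C=6  D=18  E=10
Turnaround times: A=3, B=1, C=6, D=18, E=10
Average turnaround = (3+1+6+18+10) / 5 = 38/5 = 7.60

7.60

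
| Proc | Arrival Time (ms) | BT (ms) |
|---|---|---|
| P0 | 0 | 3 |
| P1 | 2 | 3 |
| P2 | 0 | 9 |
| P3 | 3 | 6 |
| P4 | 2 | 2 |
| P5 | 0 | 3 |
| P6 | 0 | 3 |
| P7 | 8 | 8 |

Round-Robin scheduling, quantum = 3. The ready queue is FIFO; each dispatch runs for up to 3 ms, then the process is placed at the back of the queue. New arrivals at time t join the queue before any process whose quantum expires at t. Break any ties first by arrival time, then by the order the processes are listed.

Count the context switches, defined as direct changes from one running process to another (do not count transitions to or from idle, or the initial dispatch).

11

Schedule: | P0 0-3 | P2 3-6 | P5 6-9 | P6 9-12 | P1 12-15 | P4 15-17 | P3 17-20 | P2 20-23 | P7 23-26 | P3 26-29 | P2 29-32 | P7 32-37 |
Completion: P0=3  P1=15  P2=32  P3=29  P4=17  P5=9  P6=12  P7=37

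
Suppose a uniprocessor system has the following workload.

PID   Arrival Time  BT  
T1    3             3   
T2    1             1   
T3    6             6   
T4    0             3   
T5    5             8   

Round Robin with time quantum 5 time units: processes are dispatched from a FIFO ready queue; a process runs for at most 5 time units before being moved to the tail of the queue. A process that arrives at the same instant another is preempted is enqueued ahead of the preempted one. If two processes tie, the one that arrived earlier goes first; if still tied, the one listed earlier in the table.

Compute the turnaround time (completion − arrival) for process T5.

Gantt: | T4 0-3 | T2 3-4 | T1 4-7 | T5 7-12 | T3 12-17 | T5 17-20 | T3 20-21 |
Completion: T1=7  T2=4  T3=21  T4=3  T5=20
Turnaround (C−A): T1=4  T2=3  T3=15  T4=3  T5=15
Turnaround(T5) = completion − arrival = 20 − 5 = 15

15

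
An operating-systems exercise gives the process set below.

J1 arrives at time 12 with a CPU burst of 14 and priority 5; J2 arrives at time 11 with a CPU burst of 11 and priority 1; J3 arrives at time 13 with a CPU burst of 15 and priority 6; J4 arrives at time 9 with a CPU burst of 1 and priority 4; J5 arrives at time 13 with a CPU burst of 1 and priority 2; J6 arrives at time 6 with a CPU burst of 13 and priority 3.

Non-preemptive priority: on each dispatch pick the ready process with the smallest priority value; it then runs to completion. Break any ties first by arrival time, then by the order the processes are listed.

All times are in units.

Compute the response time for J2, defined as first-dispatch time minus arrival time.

Schedule: | idle 0-6 | J6 6-19 | J2 19-30 | J5 30-31 | J4 31-32 | J1 32-46 | J3 46-61 |
Completion: J1=46  J2=30  J3=61  J4=32  J5=31  J6=19
Turnaround (C−A): J1=34  J2=19  J3=48  J4=23  J5=18  J6=13
Response(J2) = first start − arrival = 19 − 11 = 8

8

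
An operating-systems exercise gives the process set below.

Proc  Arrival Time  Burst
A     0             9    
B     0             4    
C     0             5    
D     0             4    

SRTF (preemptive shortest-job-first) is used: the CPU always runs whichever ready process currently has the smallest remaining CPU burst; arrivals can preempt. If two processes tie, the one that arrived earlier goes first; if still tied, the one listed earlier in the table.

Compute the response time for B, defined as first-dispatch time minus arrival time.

Schedule: | B 0-4 | D 4-8 | C 8-13 | A 13-22 |
Completion: A=22  B=4  C=13  D=8
Turnaround (C−A): A=22  B=4  C=13  D=8
Response(B) = first start − arrival = 0 − 0 = 0

0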